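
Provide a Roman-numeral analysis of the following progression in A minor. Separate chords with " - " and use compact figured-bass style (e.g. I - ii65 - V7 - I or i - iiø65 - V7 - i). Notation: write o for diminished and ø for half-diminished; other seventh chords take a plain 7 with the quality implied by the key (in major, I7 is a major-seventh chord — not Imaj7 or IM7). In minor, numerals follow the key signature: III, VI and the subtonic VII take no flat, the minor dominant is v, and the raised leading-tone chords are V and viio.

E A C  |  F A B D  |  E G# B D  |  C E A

E-A-C: minor triad on A = scale degree 1 → i64.
F-A-B-D: half-diminished seventh chord on B = scale degree 2 → iiø43.
E-G#-B-D has root E, degree 5 in A minor, so V7.
C-E-A: minor triad on A = scale degree 1 → i6.

i64 - iiø43 - V7 - i6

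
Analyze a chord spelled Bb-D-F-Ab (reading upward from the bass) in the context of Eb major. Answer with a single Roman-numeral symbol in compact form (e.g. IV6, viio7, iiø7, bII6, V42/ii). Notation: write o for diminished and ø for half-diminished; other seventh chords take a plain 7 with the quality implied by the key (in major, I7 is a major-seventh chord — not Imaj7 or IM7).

The pitches Bb-D-F-Ab form a dominant seventh chord rooted on Bb.
In Eb major, Bb is the dominant; the diatonic dominant seventh chord there is V7.

V7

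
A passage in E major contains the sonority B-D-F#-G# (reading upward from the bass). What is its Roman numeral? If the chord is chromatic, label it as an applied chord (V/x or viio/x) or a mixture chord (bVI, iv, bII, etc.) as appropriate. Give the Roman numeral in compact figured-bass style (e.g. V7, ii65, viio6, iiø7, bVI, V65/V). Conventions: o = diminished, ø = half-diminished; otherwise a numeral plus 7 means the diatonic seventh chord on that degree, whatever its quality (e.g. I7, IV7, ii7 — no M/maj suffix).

viiø65/IV

The pitches G#-B-D-F# form a half-diminished seventh chord rooted on G#.
G# sits a half step below A (IV in E major); a diminished chord there is the applied leading-tone chord of IV.
With B in the bass the chord is in first inversion, so the figured bass is 65.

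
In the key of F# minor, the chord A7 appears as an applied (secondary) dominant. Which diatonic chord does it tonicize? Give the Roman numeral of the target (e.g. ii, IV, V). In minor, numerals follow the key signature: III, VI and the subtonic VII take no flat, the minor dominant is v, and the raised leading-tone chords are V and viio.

The chord is a dominant seventh chord on A.
A dominant resolves down a perfect fifth: A → D. In F# minor, D is scale degree 6, i.e. VI.

VI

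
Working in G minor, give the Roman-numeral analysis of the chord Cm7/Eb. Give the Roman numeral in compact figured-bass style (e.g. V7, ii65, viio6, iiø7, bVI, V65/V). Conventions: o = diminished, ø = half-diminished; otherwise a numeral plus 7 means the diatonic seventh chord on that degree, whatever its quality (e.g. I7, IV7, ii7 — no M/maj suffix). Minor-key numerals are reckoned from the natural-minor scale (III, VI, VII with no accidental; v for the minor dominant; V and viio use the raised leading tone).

The pitches C-Eb-G-Bb form a minor seventh chord rooted on C.
C is scale degree 4 in G minor, and a minor seventh chord on that degree is written iv7.
With Eb in the bass the chord is in first inversion, so the figured bass is 65.

iv65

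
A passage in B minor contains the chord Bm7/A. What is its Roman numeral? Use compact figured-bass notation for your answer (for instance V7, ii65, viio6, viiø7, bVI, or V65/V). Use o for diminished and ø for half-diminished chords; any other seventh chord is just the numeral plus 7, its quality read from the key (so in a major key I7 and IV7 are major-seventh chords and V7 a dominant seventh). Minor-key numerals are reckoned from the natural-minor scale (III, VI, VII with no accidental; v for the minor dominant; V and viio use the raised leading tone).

i42

The pitches B-D-F#-A form a minor seventh chord rooted on B.
B is scale degree 1 in B minor, and a minor seventh chord on that degree is written i7.
With A in the bass the chord is in third inversion, so the figured bass is 42.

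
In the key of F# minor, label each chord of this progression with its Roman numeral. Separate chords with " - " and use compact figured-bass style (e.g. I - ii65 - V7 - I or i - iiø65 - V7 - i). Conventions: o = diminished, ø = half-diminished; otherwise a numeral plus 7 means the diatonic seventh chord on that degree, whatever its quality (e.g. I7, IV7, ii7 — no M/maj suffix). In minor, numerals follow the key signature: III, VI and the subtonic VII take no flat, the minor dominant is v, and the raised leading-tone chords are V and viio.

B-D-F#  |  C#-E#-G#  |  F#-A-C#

iv - V - i

B-D-F#: minor triad on B = scale degree 4 → iv.
C#-E#-G# has root C#, degree 5 in F# minor, so V.
F#-A-C# has root F#, degree 1 in F# minor, so i.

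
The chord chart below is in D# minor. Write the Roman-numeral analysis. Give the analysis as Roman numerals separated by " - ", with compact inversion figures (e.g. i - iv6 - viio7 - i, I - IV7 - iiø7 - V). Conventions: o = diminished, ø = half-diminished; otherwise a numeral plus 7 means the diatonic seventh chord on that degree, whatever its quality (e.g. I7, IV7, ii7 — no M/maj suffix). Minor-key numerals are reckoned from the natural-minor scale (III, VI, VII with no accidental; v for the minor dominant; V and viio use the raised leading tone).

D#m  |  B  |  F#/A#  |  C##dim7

i - VI - III6 - viio7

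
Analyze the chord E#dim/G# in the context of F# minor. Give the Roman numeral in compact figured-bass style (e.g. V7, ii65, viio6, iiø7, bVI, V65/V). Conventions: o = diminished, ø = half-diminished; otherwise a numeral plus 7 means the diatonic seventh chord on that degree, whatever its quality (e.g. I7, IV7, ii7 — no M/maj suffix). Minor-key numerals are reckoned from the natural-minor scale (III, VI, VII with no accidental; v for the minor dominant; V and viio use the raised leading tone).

viio6

Stacked in thirds the chord is E#-G#-B: a diminished triad on E#.
In F# minor, E# is the leading tone; the diatonic diminished triad there is viio.
With G# in the bass the chord is in first inversion, so the figured bass is 6.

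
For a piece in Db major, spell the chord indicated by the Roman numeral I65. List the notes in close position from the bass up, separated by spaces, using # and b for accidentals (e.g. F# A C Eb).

F Ab C Db

The numeral's case and figure indicate a major seventh chord. In Db major its root, the tonic, is Db.
That chord is spelled Db-F-Ab-C.
The figured bass 65 indicates first inversion, placing the third (F) in the bass: F-Ab-C-Db.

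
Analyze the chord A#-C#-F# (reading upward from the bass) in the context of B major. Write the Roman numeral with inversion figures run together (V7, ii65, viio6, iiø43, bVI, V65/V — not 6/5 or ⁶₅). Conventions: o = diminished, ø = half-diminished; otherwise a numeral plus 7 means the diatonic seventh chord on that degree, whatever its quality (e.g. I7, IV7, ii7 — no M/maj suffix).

Stacked in thirds the chord is F#-A#-C#: a major triad on F#.
In B major, F# is the dominant; the diatonic major triad there is V.
With A# in the bass the chord is in first inversion, so the figured bass is 6.

V6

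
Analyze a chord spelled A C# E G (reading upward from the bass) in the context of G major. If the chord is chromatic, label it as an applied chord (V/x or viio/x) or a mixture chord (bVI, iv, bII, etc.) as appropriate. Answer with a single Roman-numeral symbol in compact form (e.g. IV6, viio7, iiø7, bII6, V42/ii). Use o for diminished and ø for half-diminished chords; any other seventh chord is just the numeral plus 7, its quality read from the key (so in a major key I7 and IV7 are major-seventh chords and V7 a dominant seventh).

The pitches A-C#-E-G form a dominant seventh chord rooted on A.
A is not a diatonic chord root with this quality in G major, but it lies a perfect fifth above D (V), so the chord functions as an applied dominant of V.

V7/V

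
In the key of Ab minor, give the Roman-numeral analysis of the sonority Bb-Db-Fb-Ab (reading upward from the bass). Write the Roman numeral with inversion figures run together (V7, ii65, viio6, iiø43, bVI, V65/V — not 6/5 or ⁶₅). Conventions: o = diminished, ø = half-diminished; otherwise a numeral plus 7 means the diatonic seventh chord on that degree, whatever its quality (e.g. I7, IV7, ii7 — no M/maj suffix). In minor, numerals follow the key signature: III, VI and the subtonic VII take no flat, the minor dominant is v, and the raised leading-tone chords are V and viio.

Stacked in thirds the chord is Bb-Db-Fb-Ab: a half-diminished seventh chord on Bb.
In Ab minor, Bb is the supertonic; the diatonic half-diminished seventh chord there is iiø7.

iiø7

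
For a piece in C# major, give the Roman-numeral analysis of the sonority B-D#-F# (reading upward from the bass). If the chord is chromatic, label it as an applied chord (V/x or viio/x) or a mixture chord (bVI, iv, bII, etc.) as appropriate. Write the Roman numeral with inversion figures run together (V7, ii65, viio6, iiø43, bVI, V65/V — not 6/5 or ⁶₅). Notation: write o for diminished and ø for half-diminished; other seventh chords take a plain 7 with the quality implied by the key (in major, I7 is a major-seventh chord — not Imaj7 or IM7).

bVII

Stacked in thirds the chord is B-D#-F#: a major triad on B.
B is the lowered seventh degree of C# major (diatonic 7 would be B#). This is a major triad on the lowered seventh degree (the subtonic), borrowed from the parallel minor.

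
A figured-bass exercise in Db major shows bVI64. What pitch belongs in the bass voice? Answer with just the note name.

Fb

bVI in Db major has root Bbb; the chord is Bbb-Db-Fb.
The figure 64 means second inversion — the fifth is in the bass.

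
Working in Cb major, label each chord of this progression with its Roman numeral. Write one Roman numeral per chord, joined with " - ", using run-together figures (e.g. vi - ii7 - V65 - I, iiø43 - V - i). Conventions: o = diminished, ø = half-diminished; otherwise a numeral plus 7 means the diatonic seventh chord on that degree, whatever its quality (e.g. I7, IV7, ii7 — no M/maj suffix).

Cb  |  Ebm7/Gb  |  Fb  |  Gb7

Cb: root Cb is the tonic; major triad there is I.
Ebm7/Gb has root Eb, degree 3 in Cb major, so iii65.
Fb: major triad on Fb = scale degree 4 → IV.
Gb7 has root Gb, degree 5 in Cb major, so V7.

I - iii65 - IV - V7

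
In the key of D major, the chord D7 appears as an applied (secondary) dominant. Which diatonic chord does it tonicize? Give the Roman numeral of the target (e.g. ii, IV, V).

IV

The chord is a dominant seventh chord on D.
A dominant resolves down a perfect fifth: D → G. In D major, G is scale degree 4, i.e. IV.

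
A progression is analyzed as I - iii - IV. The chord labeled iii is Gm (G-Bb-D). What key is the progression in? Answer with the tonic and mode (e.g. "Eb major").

The chord Gm is a minor triad rooted on G; its label is iii.
iii on G implies G is the mediant; that puts the tonic at Eb, and the lowercase numeral fits major mode.

Eb major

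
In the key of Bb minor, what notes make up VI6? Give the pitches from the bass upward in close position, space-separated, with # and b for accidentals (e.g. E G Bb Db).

Bb Db Gb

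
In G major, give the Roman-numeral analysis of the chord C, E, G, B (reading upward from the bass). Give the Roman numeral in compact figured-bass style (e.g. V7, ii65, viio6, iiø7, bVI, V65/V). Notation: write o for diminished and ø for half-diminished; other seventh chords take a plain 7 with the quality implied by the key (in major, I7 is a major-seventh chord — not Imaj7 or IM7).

IV7

Stacked in thirds the chord is C-E-G-B: a major seventh chord on C.
In G major, C is the subdominant; the diatonic major seventh chord there is IV7.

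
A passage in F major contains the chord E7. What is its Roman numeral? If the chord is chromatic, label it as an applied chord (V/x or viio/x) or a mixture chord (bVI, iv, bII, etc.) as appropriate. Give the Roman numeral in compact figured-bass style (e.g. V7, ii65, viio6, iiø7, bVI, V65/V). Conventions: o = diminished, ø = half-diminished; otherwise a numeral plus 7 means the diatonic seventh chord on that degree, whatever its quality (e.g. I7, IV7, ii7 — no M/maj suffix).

V7/iii

The pitches E-G#-B-D form a dominant seventh chord rooted on E.
E is not a diatonic chord root with this quality in F major, but it lies a perfect fifth above A (iii), so the chord functions as an applied dominant of iii.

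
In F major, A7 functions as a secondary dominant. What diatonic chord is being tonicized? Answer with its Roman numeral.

vi

The chord is a dominant seventh chord on A.
A dominant resolves down a perfect fifth: A → D. In F major, D is scale degree 6, i.e. vi.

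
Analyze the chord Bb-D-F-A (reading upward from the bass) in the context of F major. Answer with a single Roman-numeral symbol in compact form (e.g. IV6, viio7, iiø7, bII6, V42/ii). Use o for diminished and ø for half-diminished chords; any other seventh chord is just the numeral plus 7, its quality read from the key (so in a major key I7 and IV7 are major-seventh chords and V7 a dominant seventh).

Stacked in thirds the chord is Bb-D-F-A: a major seventh chord on Bb.
In F major, Bb is the subdominant; the diatonic major seventh chord there is IV7.

IV7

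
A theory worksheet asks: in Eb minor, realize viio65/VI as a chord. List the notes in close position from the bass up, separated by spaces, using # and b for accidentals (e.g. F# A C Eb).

viio65/VI is a secondary leading-tone chord. The target VI is Cb in Eb minor; the applied chord is rooted a semitone below, on Bb.
Building a fully diminished seventh chord on Bb gives Bb-Db-Fb-Abb.
With the 65 figure the chord is in first inversion; from the bass Db upward in close position it reads Db-Fb-Abb-Bb.

Db Fb Abb Bb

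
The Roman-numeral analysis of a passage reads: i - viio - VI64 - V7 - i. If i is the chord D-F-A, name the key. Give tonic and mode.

D minor

i is given as D-F-A — a minor triad with root D.
If D is scale degree 1 and the mode makes that degree carry a minor triad, the tonic is D and the mode is minor.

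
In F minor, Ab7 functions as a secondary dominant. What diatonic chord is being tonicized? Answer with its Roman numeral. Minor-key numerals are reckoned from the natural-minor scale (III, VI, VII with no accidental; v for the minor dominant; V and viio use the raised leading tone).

The chord is a dominant seventh chord on Ab.
A dominant resolves down a perfect fifth: Ab → Db. In F minor, Db is scale degree 6, i.e. VI.

VI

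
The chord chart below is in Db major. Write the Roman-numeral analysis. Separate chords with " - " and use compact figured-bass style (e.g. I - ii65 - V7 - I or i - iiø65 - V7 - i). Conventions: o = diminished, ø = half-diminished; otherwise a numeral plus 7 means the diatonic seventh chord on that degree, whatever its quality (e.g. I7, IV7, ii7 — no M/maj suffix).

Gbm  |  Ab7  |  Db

Gbm: Gb with this quality isn't in the key; it's iv, borrowed from the parallel minor.
Ab7 has root Ab, degree 5 in Db major, so V7.
Db: root Db is the tonic; major triad there is I.

iv - V7 - I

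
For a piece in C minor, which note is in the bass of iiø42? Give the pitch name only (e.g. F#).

iiø in C minor has root D; the chord is D-F-Ab-C.
The figure 42 means third inversion — the seventh is in the bass.

C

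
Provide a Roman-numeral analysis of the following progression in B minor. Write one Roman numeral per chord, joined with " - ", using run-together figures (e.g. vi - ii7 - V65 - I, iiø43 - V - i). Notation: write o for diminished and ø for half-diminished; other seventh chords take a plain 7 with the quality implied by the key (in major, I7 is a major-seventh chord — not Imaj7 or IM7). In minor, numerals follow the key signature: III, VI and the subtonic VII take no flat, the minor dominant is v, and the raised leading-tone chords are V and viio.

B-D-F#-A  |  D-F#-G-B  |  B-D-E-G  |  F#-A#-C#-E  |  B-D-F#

B-D-F#-A: minor seventh chord on B = scale degree 1 → i7.
D-F#-G-B: major seventh chord on G = scale degree 6 → VI43.
B-D-E-G has root E, degree 4 in B minor, so iv43.
F#-A#-C#-E: root F# is the dominant; dominant seventh chord there is V7.
B-D-F#: root B is the tonic; minor triad there is i.

i7 - VI43 - iv43 - V7 - i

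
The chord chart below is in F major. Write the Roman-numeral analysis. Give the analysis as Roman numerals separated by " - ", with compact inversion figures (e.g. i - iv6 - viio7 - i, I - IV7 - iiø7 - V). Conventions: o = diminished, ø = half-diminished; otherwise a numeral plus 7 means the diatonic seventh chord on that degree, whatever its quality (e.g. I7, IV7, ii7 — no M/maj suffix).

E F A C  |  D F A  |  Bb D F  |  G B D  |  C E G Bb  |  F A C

I42 - vi - IV - V/V - V7 - I

E-F-A-C: root F is the tonic; major seventh chord there is I42.
D-F-A: minor triad on D = scale degree 6 → vi.
Bb-D-F has root Bb, degree 4 in F major, so IV.
G-B-D is the secondary dominant of V (major triad on G): V/V.
C-E-G-Bb: dominant seventh chord on C = scale degree 5 → V7.
F-A-C: major triad on F = scale degree 1 → I.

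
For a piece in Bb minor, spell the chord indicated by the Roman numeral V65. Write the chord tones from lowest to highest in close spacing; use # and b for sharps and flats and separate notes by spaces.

A C Eb F

In Bb minor, the dominant is F. The dominant is major (leading tone raised), so V is a dominant seventh chord.
Stacking thirds from F gives F-A-C-Eb.
With the 65 figure the chord is in first inversion; from the bass A upward in close position it reads A-C-Eb-F.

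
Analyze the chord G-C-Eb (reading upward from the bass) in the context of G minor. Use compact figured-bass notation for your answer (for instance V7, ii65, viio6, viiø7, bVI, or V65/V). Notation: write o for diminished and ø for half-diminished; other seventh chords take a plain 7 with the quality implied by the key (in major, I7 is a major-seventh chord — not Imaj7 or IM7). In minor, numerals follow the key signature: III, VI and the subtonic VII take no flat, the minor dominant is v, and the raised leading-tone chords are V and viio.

iv64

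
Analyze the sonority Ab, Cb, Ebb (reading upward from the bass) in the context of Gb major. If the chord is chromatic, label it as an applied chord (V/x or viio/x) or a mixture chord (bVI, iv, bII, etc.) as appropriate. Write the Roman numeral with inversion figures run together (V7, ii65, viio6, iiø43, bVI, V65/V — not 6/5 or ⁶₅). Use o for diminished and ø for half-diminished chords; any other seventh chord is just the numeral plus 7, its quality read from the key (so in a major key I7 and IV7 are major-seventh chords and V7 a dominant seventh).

iio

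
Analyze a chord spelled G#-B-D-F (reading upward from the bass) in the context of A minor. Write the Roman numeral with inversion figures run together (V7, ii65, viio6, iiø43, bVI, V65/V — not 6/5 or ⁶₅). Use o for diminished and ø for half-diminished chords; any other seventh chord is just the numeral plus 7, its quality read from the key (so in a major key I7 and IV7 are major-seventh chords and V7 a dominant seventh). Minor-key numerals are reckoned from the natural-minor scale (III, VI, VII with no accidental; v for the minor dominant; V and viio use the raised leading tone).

viio7

Stacked in thirds the chord is G#-B-D-F: a fully diminished seventh chord on G#.
G# is scale degree 7 in A minor, and a fully diminished seventh chord on that degree is written viio7.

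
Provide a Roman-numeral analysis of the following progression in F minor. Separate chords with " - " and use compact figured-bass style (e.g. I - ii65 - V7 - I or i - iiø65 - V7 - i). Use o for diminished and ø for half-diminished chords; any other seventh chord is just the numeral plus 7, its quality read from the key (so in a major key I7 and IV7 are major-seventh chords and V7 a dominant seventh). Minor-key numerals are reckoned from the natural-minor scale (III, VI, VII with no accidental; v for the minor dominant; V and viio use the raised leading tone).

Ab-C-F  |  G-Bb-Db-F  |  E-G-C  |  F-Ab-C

i6 - iiø7 - V6 - i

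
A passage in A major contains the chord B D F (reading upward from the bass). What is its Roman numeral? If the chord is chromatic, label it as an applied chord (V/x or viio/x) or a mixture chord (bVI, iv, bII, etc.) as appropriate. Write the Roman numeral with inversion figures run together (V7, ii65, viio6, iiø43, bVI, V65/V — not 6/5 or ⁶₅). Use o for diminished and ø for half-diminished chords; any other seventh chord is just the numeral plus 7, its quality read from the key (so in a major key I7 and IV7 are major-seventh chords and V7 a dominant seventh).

iio

Stacked in thirds the chord is B-D-F: a diminished triad on B.
B is the second degree of A major. This is the diminished supertonic triad, borrowed from the parallel minor.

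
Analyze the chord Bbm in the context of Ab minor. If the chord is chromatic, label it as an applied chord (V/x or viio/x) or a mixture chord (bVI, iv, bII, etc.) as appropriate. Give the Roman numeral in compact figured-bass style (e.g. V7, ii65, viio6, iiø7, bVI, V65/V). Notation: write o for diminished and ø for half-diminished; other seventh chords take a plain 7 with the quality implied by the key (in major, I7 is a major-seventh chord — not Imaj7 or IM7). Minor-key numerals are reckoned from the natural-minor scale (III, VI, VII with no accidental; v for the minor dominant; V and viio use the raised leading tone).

ii

The pitches Bb-Db-F form a minor triad rooted on Bb.
Bb is the second degree of Ab minor. This is the minor supertonic, borrowed from the parallel major (the Dorian ii).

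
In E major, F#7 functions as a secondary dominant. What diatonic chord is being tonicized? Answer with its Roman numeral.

The chord is a dominant seventh chord on F#.
A dominant resolves down a perfect fifth: F# → B. In E major, B is scale degree 5, i.e. V.

V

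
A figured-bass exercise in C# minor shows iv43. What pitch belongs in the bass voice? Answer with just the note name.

iv in C# minor has root F#; the chord is F#-A-C#-E.
The figure 43 means second inversion — the fifth is in the bass.

C#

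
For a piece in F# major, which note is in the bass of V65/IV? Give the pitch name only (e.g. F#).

The applied chord V65/IV is rooted on F#: F#-A#-C#-E.
The figure 65 means first inversion — the third is in the bass.

A#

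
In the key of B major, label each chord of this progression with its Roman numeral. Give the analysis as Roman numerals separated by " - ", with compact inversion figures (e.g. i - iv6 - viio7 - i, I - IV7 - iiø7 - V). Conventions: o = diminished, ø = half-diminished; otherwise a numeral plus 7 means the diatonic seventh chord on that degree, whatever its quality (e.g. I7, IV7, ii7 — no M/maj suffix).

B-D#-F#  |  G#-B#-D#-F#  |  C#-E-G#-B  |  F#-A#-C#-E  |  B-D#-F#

I - V7/ii - ii7 - V7 - I

B-D#-F#: major triad on B = scale degree 1 → I.
G#-B#-D#-F#: chromatic; G# is V of ii, so V7/ii.
C#-E-G#-B has root C#, degree 2 in B major, so ii7.
F#-A#-C#-E: dominant seventh chord on F# = scale degree 5 → V7.
B-D#-F#: root B is the tonic; major triad there is I.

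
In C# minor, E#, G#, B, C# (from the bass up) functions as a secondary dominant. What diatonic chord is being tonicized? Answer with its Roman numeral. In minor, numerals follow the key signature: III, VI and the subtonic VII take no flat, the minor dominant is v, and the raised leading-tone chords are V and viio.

iv

The chord is a dominant seventh chord on C#.
A dominant resolves down a perfect fifth: C# → F#. In C# minor, F# is scale degree 4, i.e. iv.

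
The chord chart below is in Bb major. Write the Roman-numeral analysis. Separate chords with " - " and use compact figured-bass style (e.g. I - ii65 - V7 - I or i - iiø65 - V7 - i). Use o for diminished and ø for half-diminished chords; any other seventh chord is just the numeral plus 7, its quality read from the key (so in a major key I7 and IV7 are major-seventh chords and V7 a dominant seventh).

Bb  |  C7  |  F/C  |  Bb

Bb has root Bb, degree 1 in Bb major, so I.
C7: chromatic; C is V of V, so V7/V.
F/C: major triad on F = scale degree 5 → V64.
Bb has root Bb, degree 1 in Bb major, so I.

I - V7/V - V64 - I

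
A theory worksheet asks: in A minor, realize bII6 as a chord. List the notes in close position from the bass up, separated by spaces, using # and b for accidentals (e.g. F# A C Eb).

D F Bb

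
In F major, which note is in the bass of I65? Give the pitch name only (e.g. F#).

I in F major has root F; the chord is F-A-C-E.
The figure 65 means first inversion — the third is in the bass.

A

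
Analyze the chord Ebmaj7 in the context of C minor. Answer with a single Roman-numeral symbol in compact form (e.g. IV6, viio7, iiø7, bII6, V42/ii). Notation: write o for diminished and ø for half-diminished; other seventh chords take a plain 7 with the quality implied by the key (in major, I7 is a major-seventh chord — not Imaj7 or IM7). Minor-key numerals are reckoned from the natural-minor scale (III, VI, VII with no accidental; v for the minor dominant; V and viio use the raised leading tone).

The pitches Eb-G-Bb-D form a major seventh chord rooted on Eb.
Eb is scale degree 3 in C minor, and a major seventh chord on that degree is written III7.

III7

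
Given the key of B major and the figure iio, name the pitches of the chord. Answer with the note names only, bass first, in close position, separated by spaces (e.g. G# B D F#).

C# E G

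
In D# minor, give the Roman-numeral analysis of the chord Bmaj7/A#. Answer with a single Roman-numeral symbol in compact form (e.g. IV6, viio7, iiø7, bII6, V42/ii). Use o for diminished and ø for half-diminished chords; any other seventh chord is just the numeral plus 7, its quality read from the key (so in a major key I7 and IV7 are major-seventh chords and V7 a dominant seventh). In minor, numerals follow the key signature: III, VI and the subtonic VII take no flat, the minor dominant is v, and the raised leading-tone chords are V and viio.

VI42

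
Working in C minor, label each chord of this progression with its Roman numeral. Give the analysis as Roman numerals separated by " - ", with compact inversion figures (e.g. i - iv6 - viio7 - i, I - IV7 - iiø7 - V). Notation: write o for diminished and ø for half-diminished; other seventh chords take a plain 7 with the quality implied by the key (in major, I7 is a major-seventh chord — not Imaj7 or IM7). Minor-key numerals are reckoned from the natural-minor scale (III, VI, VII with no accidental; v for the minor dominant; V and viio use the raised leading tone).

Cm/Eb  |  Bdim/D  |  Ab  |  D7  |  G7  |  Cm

i6 - viio6 - VI - V7/V - V7 - i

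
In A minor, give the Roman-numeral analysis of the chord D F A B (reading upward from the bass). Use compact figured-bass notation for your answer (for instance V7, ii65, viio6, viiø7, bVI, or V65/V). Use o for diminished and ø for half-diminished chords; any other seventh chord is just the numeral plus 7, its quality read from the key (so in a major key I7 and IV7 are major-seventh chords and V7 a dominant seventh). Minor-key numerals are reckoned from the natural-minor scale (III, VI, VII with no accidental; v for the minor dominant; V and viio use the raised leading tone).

Stacked in thirds the chord is B-D-F-A: a half-diminished seventh chord on B.
B is scale degree 2 in A minor, and a half-diminished seventh chord on that degree is written iiø7.
With D in the bass the chord is in first inversion, so the figured bass is 65.

iiø65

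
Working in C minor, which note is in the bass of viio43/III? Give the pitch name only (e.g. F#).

Ab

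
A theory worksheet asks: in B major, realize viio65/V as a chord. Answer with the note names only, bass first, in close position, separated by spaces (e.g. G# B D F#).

viio65/V is a secondary leading-tone chord. The target V is F# in B major; the applied chord is rooted a semitone below, on E#.
Building a fully diminished seventh chord on E# gives E#-G#-B-D.
With the 65 figure the chord is in first inversion; from the bass G# upward in close position it reads G#-B-D-E#.

G# B D E#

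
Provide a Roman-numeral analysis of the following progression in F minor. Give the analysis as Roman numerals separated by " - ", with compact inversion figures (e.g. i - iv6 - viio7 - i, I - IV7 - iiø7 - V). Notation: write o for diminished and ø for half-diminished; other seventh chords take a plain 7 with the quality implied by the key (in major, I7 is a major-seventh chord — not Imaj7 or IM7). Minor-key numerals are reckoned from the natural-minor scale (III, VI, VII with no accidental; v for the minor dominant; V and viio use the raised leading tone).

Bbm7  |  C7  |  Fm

iv7 - V7 - i

Bbm7: minor seventh chord on Bb = scale degree 4 → iv7.
C7: dominant seventh chord on C = scale degree 5 → V7.
Fm: minor triad on F = scale degree 1 → i.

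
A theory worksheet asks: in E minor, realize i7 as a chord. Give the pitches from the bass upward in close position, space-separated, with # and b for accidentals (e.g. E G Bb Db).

In E minor, scale degree 1 is E, and the diatonic chord built there is a minor seventh chord.
Stacking thirds from E gives E-G-B-D.

E G B D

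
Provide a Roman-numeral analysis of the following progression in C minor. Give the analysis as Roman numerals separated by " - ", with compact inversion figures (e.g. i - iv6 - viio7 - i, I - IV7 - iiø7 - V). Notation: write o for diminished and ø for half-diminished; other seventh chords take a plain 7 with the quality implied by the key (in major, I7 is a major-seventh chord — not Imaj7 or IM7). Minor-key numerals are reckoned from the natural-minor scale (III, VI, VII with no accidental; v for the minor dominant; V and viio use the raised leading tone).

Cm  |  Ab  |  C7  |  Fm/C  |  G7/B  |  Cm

i - VI - V7/iv - iv64 - V65 - i

Cm: minor triad on C = scale degree 1 → i.
Ab: root Ab is the submediant; major triad there is VI.
C7 is the secondary dominant of iv (dominant seventh chord on C): V7/iv.
Fm/C: minor triad on F = scale degree 4 → iv64.
G7/B: root G is the dominant; dominant seventh chord there is V65.
Cm: minor triad on C = scale degree 1 → i.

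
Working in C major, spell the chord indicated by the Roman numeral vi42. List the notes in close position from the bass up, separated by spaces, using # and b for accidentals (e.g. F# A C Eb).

G A C E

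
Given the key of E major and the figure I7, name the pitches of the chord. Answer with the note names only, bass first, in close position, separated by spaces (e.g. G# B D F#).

E G# B D#

The numeral's case and figure indicate a major seventh chord. In E major its root, the tonic, is E.
That chord is spelled E-G#-B-D#.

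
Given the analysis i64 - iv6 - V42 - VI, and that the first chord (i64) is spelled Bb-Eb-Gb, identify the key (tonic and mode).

The chord Ebm/Bb is a minor triad rooted on Eb; its label is i64.
If Eb is scale degree 1 and the mode makes that degree carry a minor triad, the tonic is Eb and the mode is minor.

Eb minor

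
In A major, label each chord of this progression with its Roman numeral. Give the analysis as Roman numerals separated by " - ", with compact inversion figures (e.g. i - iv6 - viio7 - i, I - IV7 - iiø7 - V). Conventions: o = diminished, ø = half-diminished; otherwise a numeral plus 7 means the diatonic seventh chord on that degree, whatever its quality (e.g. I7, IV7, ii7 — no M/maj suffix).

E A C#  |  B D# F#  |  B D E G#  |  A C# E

E-A-C# has root A, degree 1 in A major, so I64.
B-D#-F# is the secondary dominant of V (major triad on B): V/V.
B-D-E-G#: root E is the dominant; dominant seventh chord there is V43.
A-C#-E: root A is the tonic; major triad there is I.

I64 - V/V - V43 - I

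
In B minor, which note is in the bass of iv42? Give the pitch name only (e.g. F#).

iv in B minor has root E; the chord is E-G-B-D.
The figure 42 means third inversion — the seventh is in the bass.

D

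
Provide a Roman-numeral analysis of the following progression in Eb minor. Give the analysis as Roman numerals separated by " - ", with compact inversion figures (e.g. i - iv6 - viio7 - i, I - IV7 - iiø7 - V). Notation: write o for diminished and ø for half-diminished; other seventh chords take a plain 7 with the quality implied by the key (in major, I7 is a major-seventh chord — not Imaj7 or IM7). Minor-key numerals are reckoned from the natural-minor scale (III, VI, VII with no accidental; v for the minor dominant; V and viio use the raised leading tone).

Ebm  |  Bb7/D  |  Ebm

i - V65 - i

Ebm: root Eb is the tonic; minor triad there is i.
Bb7/D has root Bb, degree 5 in Eb minor, so V65.
Ebm: root Eb is the tonic; minor triad there is i.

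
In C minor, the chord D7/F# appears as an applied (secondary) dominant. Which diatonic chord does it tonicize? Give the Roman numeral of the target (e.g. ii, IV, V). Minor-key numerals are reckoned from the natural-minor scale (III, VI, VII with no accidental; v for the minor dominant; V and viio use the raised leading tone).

V

The chord is a dominant seventh chord on D.
A dominant resolves down a perfect fifth: D → G. In C minor, G is scale degree 5, i.e. V.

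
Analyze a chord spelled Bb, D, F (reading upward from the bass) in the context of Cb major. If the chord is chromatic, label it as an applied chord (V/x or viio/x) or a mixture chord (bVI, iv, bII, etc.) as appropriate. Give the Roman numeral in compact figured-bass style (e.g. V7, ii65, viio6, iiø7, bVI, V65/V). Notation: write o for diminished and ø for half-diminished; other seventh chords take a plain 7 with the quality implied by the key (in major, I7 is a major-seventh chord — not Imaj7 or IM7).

V/iii

The pitches Bb-D-F form a major triad rooted on Bb.
Bb is not a diatonic chord root with this quality in Cb major, but it lies a perfect fifth above Eb (iii), so the chord functions as an applied dominant of iii.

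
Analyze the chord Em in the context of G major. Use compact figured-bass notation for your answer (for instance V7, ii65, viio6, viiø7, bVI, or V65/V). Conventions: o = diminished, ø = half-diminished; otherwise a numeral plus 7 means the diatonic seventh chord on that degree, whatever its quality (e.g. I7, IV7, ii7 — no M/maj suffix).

vi

Stacked in thirds the chord is E-G-B: a minor triad on E.
In G major, E is the submediant; the diatonic minor triad there is vi.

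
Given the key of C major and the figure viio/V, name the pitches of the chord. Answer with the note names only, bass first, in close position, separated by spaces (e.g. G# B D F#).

F# A C

The slash marks an applied leading-tone chord: viio of V. In C major, V is G, so the leading tone to it is F#, a half step below.
Building a diminished triad on F# gives F#-A-C.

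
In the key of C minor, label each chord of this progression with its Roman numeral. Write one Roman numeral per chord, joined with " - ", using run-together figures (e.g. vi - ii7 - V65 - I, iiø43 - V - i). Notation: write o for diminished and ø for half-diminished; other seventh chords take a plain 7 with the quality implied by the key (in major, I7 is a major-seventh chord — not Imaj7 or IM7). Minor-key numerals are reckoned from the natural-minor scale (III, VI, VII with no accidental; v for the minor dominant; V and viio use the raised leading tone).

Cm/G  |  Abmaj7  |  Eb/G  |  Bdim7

i64 - VI7 - III6 - viio7

Cm/G: root C is the tonic; minor triad there is i64.
Abmaj7: root Ab is the submediant; major seventh chord there is VI7.
Eb/G: major triad on Eb = scale degree 3 → III6.
Bdim7 has root B, degree 7 in C minor, so viio7.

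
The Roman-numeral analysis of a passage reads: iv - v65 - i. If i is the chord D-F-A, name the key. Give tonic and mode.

i is given as D-F-A — a minor triad with root D.
If D is scale degree 1 and the mode makes that degree carry a minor triad, the tonic is D and the mode is minor.

D minor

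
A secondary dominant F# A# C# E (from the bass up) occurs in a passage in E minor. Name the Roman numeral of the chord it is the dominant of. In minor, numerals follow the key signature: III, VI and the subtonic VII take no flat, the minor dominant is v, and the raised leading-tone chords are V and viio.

The chord is a dominant seventh chord on F#.
A dominant resolves down a perfect fifth: F# → B. In E minor, B is scale degree 5, i.e. V.

V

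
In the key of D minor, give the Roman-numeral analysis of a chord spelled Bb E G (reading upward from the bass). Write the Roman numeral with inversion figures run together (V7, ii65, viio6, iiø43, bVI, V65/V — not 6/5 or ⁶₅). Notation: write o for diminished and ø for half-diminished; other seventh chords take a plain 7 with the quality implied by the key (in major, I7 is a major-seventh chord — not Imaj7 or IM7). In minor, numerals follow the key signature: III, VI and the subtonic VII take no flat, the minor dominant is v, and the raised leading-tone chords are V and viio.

iio64

Stacked in thirds the chord is E-G-Bb: a diminished triad on E.
In D minor, E is the supertonic; the diatonic diminished triad there is iio.
With Bb in the bass the chord is in second inversion, so the figured bass is 64.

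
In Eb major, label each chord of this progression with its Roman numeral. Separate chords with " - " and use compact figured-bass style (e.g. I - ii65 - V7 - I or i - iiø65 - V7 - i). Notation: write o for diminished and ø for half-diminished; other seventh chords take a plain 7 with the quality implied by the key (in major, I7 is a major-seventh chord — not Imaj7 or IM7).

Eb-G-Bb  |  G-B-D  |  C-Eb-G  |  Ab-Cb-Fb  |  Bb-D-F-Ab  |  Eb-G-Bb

I - V/vi - vi - bII6 - V7 - I

Eb-G-Bb: major triad on Eb = scale degree 1 → I.
G-B-D is the secondary dominant of vi (major triad on G): V/vi.
C-Eb-G: minor triad on C = scale degree 6 → vi.
Ab-Cb-Fb is non-diatonic — a major triad on the lowered supertonic (Fb): the Neapolitan sixth, bII6 (third, Ab, in the bass — hence the 6).
Bb-D-F-Ab: dominant seventh chord on Bb = scale degree 5 → V7.
Eb-G-Bb: major triad on Eb = scale degree 1 → I.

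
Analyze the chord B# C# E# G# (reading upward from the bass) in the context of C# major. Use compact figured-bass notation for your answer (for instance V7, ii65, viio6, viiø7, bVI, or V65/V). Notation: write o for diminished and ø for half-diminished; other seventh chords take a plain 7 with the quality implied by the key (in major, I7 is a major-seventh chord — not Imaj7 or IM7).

I42

The pitches C#-E#-G#-B# form a major seventh chord rooted on C#.
In C# major, C# is the tonic; the diatonic major seventh chord there is I7.
With B# in the bass the chord is in third inversion, so the figured bass is 42.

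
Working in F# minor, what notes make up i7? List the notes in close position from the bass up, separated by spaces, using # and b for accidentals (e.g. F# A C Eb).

F# A C# E

The numeral's case and figure indicate a minor seventh chord. In F# minor its root, scale degree 1, is F#.
Stacking thirds from F# gives F#-A-C#-E.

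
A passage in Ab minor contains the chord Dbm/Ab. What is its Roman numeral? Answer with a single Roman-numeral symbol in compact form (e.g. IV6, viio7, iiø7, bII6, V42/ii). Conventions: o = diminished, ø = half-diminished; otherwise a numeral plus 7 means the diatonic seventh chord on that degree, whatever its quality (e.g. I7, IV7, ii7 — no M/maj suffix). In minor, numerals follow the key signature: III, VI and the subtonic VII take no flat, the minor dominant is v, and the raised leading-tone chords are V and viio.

Stacked in thirds the chord is Db-Fb-Ab: a minor triad on Db.
In Ab minor, Db is the subdominant; the diatonic minor triad there is iv.
With Ab in the bass the chord is in second inversion, so the figured bass is 64.

iv64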